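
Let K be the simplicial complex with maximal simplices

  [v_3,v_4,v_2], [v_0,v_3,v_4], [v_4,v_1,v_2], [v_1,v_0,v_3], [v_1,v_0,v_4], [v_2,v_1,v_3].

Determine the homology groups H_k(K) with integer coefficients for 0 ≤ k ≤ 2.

We work with the vertex ordering v_0 < v_1 < v_2 < v_3 < v_4. The simplices of K, each written with vertices in increasing order, are:

  0-simplices (5): [v_0], [v_1], [v_2], [v_3], [v_4]
  1-simplices (9): [v_0,v_1], [v_0,v_3], [v_0,v_4], [v_1,v_2], [v_1,v_3], [v_1,v_4], [v_2,v_3], [v_2,v_4], [v_3,v_4]
  2-simplices (6): [v_0,v_1,v_3], [v_0,v_1,v_4], [v_0,v_3,v_4], [v_1,v_2,v_3], [v_1,v_2,v_4], [v_2,v_3,v_4]

giving chain groups C_0 ≅ Z^5, C_1 ≅ Z^9, C_2 ≅ Z^6.

Boundary ∂_1: C_1 → C_0 is given by ∂[p,q] = [q] − [p].
The 5×9 boundary matrix has rank 4 and Smith normal form diag(1,1,1,1).

∂_2: C_2 → C_1 sends each 2-simplex [p,q,r] to [q,r] − [p,r] + [p,q]. For instance
  ∂[v_2,v_3,v_4] = [v_3,v_4] − [v_2,v_4] + [v_2,v_3],
  ∂[v_0,v_1,v_4] = [v_1,v_4] − [v_0,v_4] + [v_0,v_1].
As a 9×6 matrix over Z this has rank 5, with invariant factors (1,1,1,1,1).

From H_k ≅ ker(∂_k) / im(∂_{k+1}) we obtain:

  H_0: rank C_0 − rank ∂_1 = 5 − 4 = 1, and the invariant factors of ∂_1 are all 1, so H_0 = Z.
  H_1: rank ker ∂_1 − rank ∂_2 = (9 − 4) − 5 = 0, and the invariant factors of ∂_2 are all 1, so H_1 = 0.
  H_2: rank ker ∂_2 − rank ∂_3 = (6 − 5) − 0 = 1, and there is no ∂_3, so H_2 = Z.

(K is a triangulation of the 2-sphere S^2.)

H_0 ≅ Z,  H_1 = 0,  H_2 ≅ Z.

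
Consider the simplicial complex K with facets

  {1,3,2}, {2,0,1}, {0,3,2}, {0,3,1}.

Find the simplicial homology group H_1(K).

H_1 ≅ 0.

K has 4 vertices, 6 edges, 4 triangles.
rank ∂_1 = 3, rank ∂_2 = 3 ⇒ b_1 = 6 − 3 − 3 = 0; all invariant factors of ∂_2 are 1 so no torsion. So H_1 ≅ 0.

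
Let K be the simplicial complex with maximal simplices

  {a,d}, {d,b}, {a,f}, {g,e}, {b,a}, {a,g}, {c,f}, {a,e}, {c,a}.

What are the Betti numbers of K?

Fix the vertex order a < b < c < d < e < f < g and write every simplex with vertices in increasing order. Then dim K = 1 and the simplices of K are:

  0-simplices (7): a, b, c, d, e, f, g
  1-simplices (9): ab, ac, ad, ae, af, ag, bd, cf, eg

Hence C_0 ≅ Z^7, C_1 ≅ Z^9.

The boundary map ∂_1: C_1 → C_0 is given by ∂[p,q] = [q] − [p]. For instance
  ∂ac = c − a.
The resulting 7×9 matrix has rank 6, and its Smith normal form has invariant factors (1,1,1,1,1,1).

Reading off H_k = ker ∂_k / im ∂_{k+1}:

  H_0: rank C_0 − rank ∂_1 = 7 − 6 = 1, and the invariant factors of ∂_1 are all 1, so H_0 ≅ Z.
  H_1: rank ker ∂_1 − rank ∂_2 = (9 − 6) − 0 = 3, and there is no ∂_2, so H_1 ≅ Z^3.

Hence the Betti numbers are b_0 = 1, b_1 = 3.

b_0 = 1, b_1 = 3.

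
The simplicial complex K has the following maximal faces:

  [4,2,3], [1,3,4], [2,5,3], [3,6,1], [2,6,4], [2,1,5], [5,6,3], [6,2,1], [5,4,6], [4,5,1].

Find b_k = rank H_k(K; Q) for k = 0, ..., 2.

b_0 = 1, b_1 = 0, b_2 = 0.

We work with the vertex ordering 1 < 2 < 3 < 4 < 5 < 6. The simplices of K, each written with vertices in increasing order, are:

  0-simplices (6): [1], [2], [3], [4], [5], [6]
  1-simplices (15): [1,2], [1,3], [1,4], [1,5], [1,6], [2,3], [2,4], [2,5], [2,6], [3,4], [3,5], [3,6], [4,5], [4,6], [5,6]
  2-simplices (10): [1,2,5], [1,2,6], [1,3,4], [1,3,6], [1,4,5], [2,3,4], [2,3,5], [2,4,6], [3,5,6], [4,5,6]

giving chain groups C_0 ≅ Z^6, C_1 ≅ Z^15, C_2 ≅ Z^10.

Boundary ∂_1: C_1 → C_0 is given by ∂[p,q] = [q] − [p].
The resulting 6×15 matrix has rank 5, and its Smith normal form has invariant factors (1,1,1,1,1).

The boundary map ∂_2: C_2 → C_1 acts by ∂[p,q,r] = [q,r] − [p,r] + [p,q]. For instance
  ∂[2,3,4] = [3,4] − [2,4] + [2,3],
  ∂[2,3,5] = [3,5] − [2,5] + [2,3].
The resulting 15×10 matrix has rank 10, and its Smith normal form has invariant factors (1,1,1,1,1,1,1,1,1,2).

Reading off H_k = ker ∂_k / im ∂_{k+1}:

  H_0: rank C_0 − rank ∂_1 = 6 − 5 = 1, and the invariant factors of ∂_1 are all 1, so H_0 ≅ Z.
  H_1: rank ker ∂_1 − rank ∂_2 = (15 − 5) − 10 = 0, and ∂_2 has invariant factor 2 > 1, so H_1 ≅ Z/2Z.
  H_2: rank ker ∂_2 − rank ∂_3 = (10 − 10) − 0 = 0, and there is no ∂_3, so H_2 ≅ 0.

As a check, the Euler characteristic is 6 − 15 + 10 = 1, which agrees with 1 − 0 + 0 = 1.
(K is a triangulation of the real projective plane RP^2.)

Hence the Betti numbers are b_0 = 1, b_1 = 0, b_2 = 0.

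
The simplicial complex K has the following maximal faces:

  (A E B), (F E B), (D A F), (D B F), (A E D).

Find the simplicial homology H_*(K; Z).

H_0 ≅ Z,  H_1 ≅ Z,  H_2 = 0.

Fix the vertex order A < B < D < E < F and write every simplex with vertices in increasing order. Then dim K = 2 and the simplices of K are:

  0-simplices (5): A, B, D, E, F
  1-simplices (10): AB, AD, AE, AF, BD, BE, BF, DE, DF, EF
  2-simplices (5): ABE, ADE, ADF, BDF, BEF

so the chain groups are C_0 ≅ Z^5, C_1 ≅ Z^10, C_2 ≅ Z^5.

Boundary ∂_1: C_1 → C_0 sends each edge [p,q] (with p < q) to q − p. For instance
  ∂DE = E − D.
The 5×10 boundary matrix has rank 4 and Smith normal form diag(1,1,1,1).

∂_2: C_2 → C_1 acts by ∂[p,q,r] = [q,r] − [p,r] + [p,q]. For instance
  ∂ABE = BE − AE + AB,
  ∂BDF = DF − BF + BD.
This gives a 10×5 integer matrix of rank 5; reducing to Smith normal form yields diagonal entries (1,1,1,1,1).

Now H_k = ker ∂_k / im ∂_{k+1}, so:

  H_0: rank C_0 − rank ∂_1 = 5 − 4 = 1, and the invariant factors of ∂_1 are all 1, so H_0 = Z.
  H_1: rank ker ∂_1 − rank ∂_2 = (10 − 4) − 5 = 1, and the invariant factors of ∂_2 are all 1, so H_1 = Z.
  H_2: rank ker ∂_2 − rank ∂_3 = (5 − 5) − 0 = 0, and there is no ∂_3, so H_2 = 0.

As a check, the Euler characteristic is 5 − 10 + 5 = 0, which agrees with 1 − 1 + 0 = 0.
(K is a triangulation of the Möbius band.)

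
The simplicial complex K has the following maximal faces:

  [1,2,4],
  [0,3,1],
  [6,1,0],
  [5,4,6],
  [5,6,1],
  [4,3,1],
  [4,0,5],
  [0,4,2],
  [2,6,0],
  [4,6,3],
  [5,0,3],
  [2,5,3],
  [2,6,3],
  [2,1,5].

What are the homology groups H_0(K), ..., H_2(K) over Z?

We work with the vertex ordering 0 < 1 < 2 < 3 < 4 < 5 < 6. The simplices of K, each written with vertices in increasing order, are:

  0-simplices (7): [0], [1], [2], [3], [4], [5], [6]
  1-simplices (21): [0,1], [0,2], [0,3], [0,4], [0,5], [0,6], [1,2], [1,3], [1,4], [1,5], [1,6], [2,3], [2,4], [2,5], [2,6], [3,4], [3,5], [3,6], [4,5], [4,6], [5,6]
  2-simplices (14): [0,1,3], [0,1,6], [0,2,4], [0,2,6], [0,3,5], [0,4,5], [1,2,4], [1,2,5], [1,3,4], [1,5,6], [2,3,5], [2,3,6], [3,4,6], [4,5,6]

Hence C_0 ≅ Z^7, C_1 ≅ Z^21, C_2 ≅ Z^14.

∂_1: C_1 → C_0 maps an edge to its endpoints' difference, ∂[p,q] = q − p.
This gives a 7×21 integer matrix of rank 6; reducing to Smith normal form yields diagonal entries (1,1,1,1,1,1).

The boundary map ∂_2: C_2 → C_1 maps a triangle to the signed sum of its edges. For instance
  ∂[3,4,6] = [4,6] − [3,6] + [3,4],
  ∂[2,3,5] = [3,5] − [2,5] + [2,3].
The 21×14 boundary matrix has rank 13 and Smith normal form diag(1,1,1,1,1,1,1,1,1,1,1,1,1).

Now H_k = ker ∂_k / im ∂_{k+1}, so:

  H_0: rank C_0 − rank ∂_1 = 7 − 6 = 1, and the invariant factors of ∂_1 are all 1, so H_0 = Z.
  H_1: rank ker ∂_1 − rank ∂_2 = (21 − 6) − 13 = 2, and the invariant factors of ∂_2 are all 1, so H_1 = Z^2.
  H_2: rank ker ∂_2 − rank ∂_3 = (14 − 13) − 0 = 1, and there is no ∂_3, so H_2 = Z.

As a check, the Euler characteristic is 7 − 21 + 14 = 0, which agrees with 1 − 2 + 1 = 0.

H_0 ≅ Z,  H_1 ≅ Z^2,  H_2 ≅ Z.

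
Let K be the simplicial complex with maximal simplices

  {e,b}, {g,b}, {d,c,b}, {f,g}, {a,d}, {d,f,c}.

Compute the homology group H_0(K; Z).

H_0 ≅ Z.

K has 7 vertices, 9 edges, 2 triangles.
rank ∂_0 = 0, rank ∂_1 = 6 ⇒ b_0 = 7 − 0 − 6 = 1; all invariant factors of ∂_1 are 1 so no torsion. So H_0 = Z.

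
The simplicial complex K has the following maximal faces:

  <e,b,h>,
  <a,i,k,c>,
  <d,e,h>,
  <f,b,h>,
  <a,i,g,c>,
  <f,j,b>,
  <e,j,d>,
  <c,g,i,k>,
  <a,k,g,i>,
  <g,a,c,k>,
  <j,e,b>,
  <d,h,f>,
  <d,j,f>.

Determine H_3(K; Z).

Take the total order a < b < c < d < e < f < g < h < i < j < k on the vertex set. Then K (dimension 3) consists of the simplices:

  0-simplices (11): a, b, c, d, e, f, g, h, i, j, k
  1-simplices (22): ac, ag, ai, ak, be, bf, bh, bj, cg, ci, ck, de, df, dh, dj, eh, ej, fh, fj, gi, gk, ik
  2-simplices (18): acg, aci, ack, agi, agk, aik, beh, bej, bfh, bfj, cgi, cgk, cik, deh, dej, dfh, dfj, gik
  3-simplices (5): acgi, acgk, acik, agik, cgik

giving chain groups C_0 ≅ Z^11, C_1 ≅ Z^22, C_2 ≅ Z^18, C_3 ≅ Z^5.

∂_1: C_1 → C_0 sends each edge [p,q] (with p < q) to q − p.
As a 11×22 matrix over Z this has rank 9, with invariant factors (1,1,1,1,1,1,1,1,1).

∂_2: C_2 → C_1 acts by ∂[p,q,r] = [q,r] − [p,r] + [p,q]. For instance
  ∂deh = eh − dh + de,
  ∂agi = gi − ai + ag.
This gives a 22×18 integer matrix of rank 13; reducing to Smith normal form yields diagonal entries (1,1,1,1,1,1,1,1,1,1,1,1,1).

∂_3: C_3 → C_2 sends each 3-simplex σ to the alternating sum Σ_i (−1)^i (σ with its i-th vertex removed). For instance
  ∂acgk = cgk − agk + ack − acg,
  ∂agik = gik − aik + agk − agi.
The 18×5 boundary matrix has rank 4 and Smith normal form diag(1,1,1,1).

Computing H_k = (kernel of ∂_k) / (image of ∂_{k+1}):

  H_3: rank ker ∂_3 − rank ∂_4 = (5 − 4) − 0 = 1, and there is no ∂_4, so H_3 ≅ Z.

(K is a triangulation of the disjoint union of the 2-sphere S^2 and the 3-sphere S^3.)

H_3 = Z.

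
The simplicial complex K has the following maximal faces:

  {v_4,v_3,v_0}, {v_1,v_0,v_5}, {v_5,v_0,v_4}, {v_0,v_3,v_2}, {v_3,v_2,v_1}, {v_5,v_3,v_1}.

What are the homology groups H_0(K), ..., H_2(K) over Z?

Take the total order v_0 < v_1 < v_2 < v_3 < v_4 < v_5 on the vertex set. Then K (dimension 2) consists of the simplices:

  0-simplices (6): [v_0], [v_1], [v_2], [v_3], [v_4], [v_5]
  1-simplices (12): [v_0,v_1], [v_0,v_2], [v_0,v_3], [v_0,v_4], [v_0,v_5], [v_1,v_2], [v_1,v_3], [v_1,v_5], [v_2,v_3], [v_3,v_4], [v_3,v_5], [v_4,v_5]
  2-simplices (6): [v_0,v_1,v_5], [v_0,v_2,v_3], [v_0,v_3,v_4], [v_0,v_4,v_5], [v_1,v_2,v_3], [v_1,v_3,v_5]

Hence C_0 ≅ Z^6, C_1 ≅ Z^12, C_2 ≅ Z^6.

∂_1: C_1 → C_0 sends each edge [p,q] (with p < q) to q − p.
The 6×12 boundary matrix has rank 5 and Smith normal form diag(1,1,1,1,1).

Boundary ∂_2: C_2 → C_1 maps a triangle to the signed sum of its edges. For instance
  ∂[v_1,v_2,v_3] = [v_2,v_3] − [v_1,v_3] + [v_1,v_2],
  ∂[v_1,v_3,v_5] = [v_3,v_5] − [v_1,v_5] + [v_1,v_3].
The resulting 12×6 matrix has rank 6, and its Smith normal form has invariant factors (1,1,1,1,1,1).

Reading off H_k = ker ∂_k / im ∂_{k+1}:

  H_0: rank C_0 − rank ∂_1 = 6 − 5 = 1, and the invariant factors of ∂_1 are all 1, so H_0 = Z.
  H_1: rank ker ∂_1 − rank ∂_2 = (12 − 5) − 6 = 1, and the invariant factors of ∂_2 are all 1, so H_1 = Z.
  H_2: rank ker ∂_2 − rank ∂_3 = (6 − 6) − 0 = 0, and there is no ∂_3, so H_2 = 0.

H_0 ≅ Z,  H_1 ≅ Z,  H_2 = 0.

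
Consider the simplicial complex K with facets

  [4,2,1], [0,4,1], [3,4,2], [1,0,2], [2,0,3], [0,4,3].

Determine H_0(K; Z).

H_0 = Z.

Fix the vertex order 0 < 1 < 2 < 3 < 4 and write every simplex with vertices in increasing order. Then dim K = 2 and the simplices of K are:

  0-simplices (5): [0], [1], [2], [3], [4]
  1-simplices (9): [0,1], [0,2], [0,3], [0,4], [1,2], [1,4], [2,3], [2,4], [3,4]
  2-simplices (6): [0,1,2], [0,1,4], [0,2,3], [0,3,4], [1,2,4], [2,3,4]

giving chain groups C_0 ≅ Z^5, C_1 ≅ Z^9, C_2 ≅ Z^6.

Boundary ∂_1: C_1 → C_0 maps an edge to its endpoints' difference, ∂[p,q] = q − p.
The 5×9 boundary matrix has rank 4 and Smith normal form diag(1,1,1,1).

The boundary map ∂_2: C_2 → C_1 maps a triangle to the signed sum of its edges. For instance
  ∂[0,2,3] = [2,3] − [0,3] + [0,2],
  ∂[0,3,4] = [3,4] − [0,4] + [0,3].
The resulting 9×6 matrix has rank 5, and its Smith normal form has invariant factors (1,1,1,1,1).

Now H_k = ker ∂_k / im ∂_{k+1}, so:

  H_0: rank C_0 − rank ∂_1 = 5 − 4 = 1, and the invariant factors of ∂_1 are all 1, so H_0 = Z.

(K is a triangulation of the 2-sphere S^2.)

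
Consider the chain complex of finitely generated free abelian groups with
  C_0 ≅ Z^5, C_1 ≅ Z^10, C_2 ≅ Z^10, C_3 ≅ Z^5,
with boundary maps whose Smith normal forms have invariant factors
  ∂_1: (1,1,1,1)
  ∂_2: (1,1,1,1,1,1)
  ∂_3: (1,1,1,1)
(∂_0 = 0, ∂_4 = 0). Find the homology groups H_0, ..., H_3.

H_0 ≅ Z,  H_1 = 0,  H_2 = 0,  H_3 ≅ Z.

H_0: b_0 = 5 − 0 − 4 = 1; torsion from ∂_1 factors > 1: none. So H_0 ≅ Z.
H_1: b_1 = 10 − 4 − 6 = 0; torsion from ∂_2 factors > 1: none. So H_1 ≅ 0.
H_2: b_2 = 10 − 6 − 4 = 0; torsion from ∂_3 factors > 1: none. So H_2 ≅ 0.
H_3: b_3 = 5 − 4 − 0 = 1; torsion from ∂_4 factors > 1: none. So H_3 ≅ Z.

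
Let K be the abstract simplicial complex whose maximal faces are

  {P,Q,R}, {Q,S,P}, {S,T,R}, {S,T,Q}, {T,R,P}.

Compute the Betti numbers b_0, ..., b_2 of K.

b_0 = 1, b_1 = 1, b_2 = 0.

Fix the vertex order P < Q < R < S < T and write every simplex with vertices in increasing order. Then dim K = 2 and the simplices of K are:

  0-simplices (5): P, Q, R, S, T
  1-simplices (10): PQ, PR, PS, PT, QR, QS, QT, RS, RT, ST
  2-simplices (5): PQR, PQS, PRT, QST, RST

giving chain groups C_0 ≅ Z^5, C_1 ≅ Z^10, C_2 ≅ Z^5.

The boundary map ∂_1: C_1 → C_0 maps an edge to its endpoints' difference, ∂[p,q] = q − p. For instance
  ∂PT = T − P.
The resulting 5×10 matrix has rank 4, and its Smith normal form has invariant factors (1,1,1,1).

∂_2: C_2 → C_1 sends each 2-simplex [p,q,r] to [q,r] − [p,r] + [p,q]. For instance
  ∂QST = ST − QT + QS,
  ∂RST = ST − RT + RS.
The 10×5 boundary matrix has rank 5 and Smith normal form diag(1,1,1,1,1).

Computing H_k = (kernel of ∂_k) / (image of ∂_{k+1}):

  H_0: rank C_0 − rank ∂_1 = 5 − 4 = 1, and the invariant factors of ∂_1 are all 1, so H_0 = Z.
  H_1: rank ker ∂_1 − rank ∂_2 = (10 − 4) − 5 = 1, and the invariant factors of ∂_2 are all 1, so H_1 = Z.
  H_2: rank ker ∂_2 − rank ∂_3 = (5 − 5) − 0 = 0, and there is no ∂_3, so H_2 = 0.

Hence the Betti numbers are b_0 = 1, b_1 = 1, b_2 = 0.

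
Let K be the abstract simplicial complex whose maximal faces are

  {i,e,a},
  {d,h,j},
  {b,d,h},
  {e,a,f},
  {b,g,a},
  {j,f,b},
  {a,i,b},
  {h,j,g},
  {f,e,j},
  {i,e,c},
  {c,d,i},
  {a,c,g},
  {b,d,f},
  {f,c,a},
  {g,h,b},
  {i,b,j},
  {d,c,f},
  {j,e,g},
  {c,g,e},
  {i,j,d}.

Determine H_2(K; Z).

Order the vertices as a < b < c < d < e < f < g < h < i < j. Listing each simplex with vertices in this order, K has dimension 2 with simplices:

  0-simplices (10): a, b, c, d, e, f, g, h, i, j
  1-simplices (30): ab, ac, ae, af, ag, ai, bd, bf, bg, bh, bi, bj, cd, ce, cf, cg, ci, df, dh, di, dj, ef, eg, ei, ej, fj, gh, gj, hj, ij
  2-simplices (20): abg, abi, acf, acg, aef, aei, bdf, bdh, bfj, bgh, bij, cdf, cdi, ceg, cei, dhj, dij, efj, egj, ghj

so the chain groups are C_0 ≅ Z^10, C_1 ≅ Z^30, C_2 ≅ Z^20.

The boundary map ∂_1: C_1 → C_0 is given by ∂[p,q] = [q] − [p]. For instance
  ∂hj = j − h.
As a 10×30 matrix over Z this has rank 9, with invariant factors (1,1,1,1,1,1,1,1,1).

∂_2: C_2 → C_1 acts by ∂[p,q,r] = [q,r] − [p,r] + [p,q]. For instance
  ∂aef = ef − af + ae,
  ∂acg = cg − ag + ac.
The resulting 30×20 matrix has rank 20, and its Smith normal form has invariant factors (1,1,1,1,1,1,1,1,1,1,1,1,1,1,1,1,1,1,1,2).

Reading off H_k = ker ∂_k / im ∂_{k+1}:

  H_2: rank ker ∂_2 − rank ∂_3 = (20 − 20) − 0 = 0, and there is no ∂_3, so H_2 ≅ 0.

(K is a triangulation of the Klein bottle.)

H_2 = 0.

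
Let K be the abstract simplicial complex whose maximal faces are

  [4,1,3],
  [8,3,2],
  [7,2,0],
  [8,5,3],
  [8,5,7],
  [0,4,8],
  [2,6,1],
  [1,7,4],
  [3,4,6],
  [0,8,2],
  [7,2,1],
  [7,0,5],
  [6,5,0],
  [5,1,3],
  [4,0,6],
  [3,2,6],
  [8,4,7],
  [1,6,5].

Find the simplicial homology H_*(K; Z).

H_0 ≅ Z,  H_1 ≅ Z ⊕ Z_2,  H_2 = 0.

We work with the vertex ordering 0 < 1 < 2 < 3 < 4 < 5 < 6 < 7 < 8. The simplices of K, each written with vertices in increasing order, are:

  0-simplices (9): [0], [1], [2], [3], [4], [5], [6], [7], [8]
  1-simplices (27): (27 of them)
  2-simplices (18): [0,2,7], [0,2,8], [0,4,6], [0,4,8], [0,5,6], [0,5,7], [1,2,6], [1,2,7], [1,3,4], [1,3,5], [1,4,7], [1,5,6], [2,3,6], [2,3,8], [3,4,6], [3,5,8], [4,7,8], [5,7,8]

giving chain groups C_0 ≅ Z^9, C_1 ≅ Z^27, C_2 ≅ Z^18.

Boundary ∂_1: C_1 → C_0 sends each edge [p,q] (with p < q) to q − p. For instance
  ∂[7,8] = [8] − [7].
As a 9×27 matrix over Z this has rank 8, with invariant factors (1,1,1,1,1,1,1,1).

∂_2: C_2 → C_1 acts by ∂[p,q,r] = [q,r] − [p,r] + [p,q]. For instance
  ∂[5,7,8] = [7,8] − [5,8] + [5,7],
  ∂[3,4,6] = [4,6] − [3,6] + [3,4].
As a 27×18 matrix over Z this has rank 18, with invariant factors (1,1,1,1,1,1,1,1,1,1,1,1,1,1,1,1,1,2).

Now H_k = ker ∂_k / im ∂_{k+1}, so:

  H_0: rank C_0 − rank ∂_1 = 9 − 8 = 1, and the invariant factors of ∂_1 are all 1, so H_0 ≅ Z.
  H_1: rank ker ∂_1 − rank ∂_2 = (27 − 8) − 18 = 1, and ∂_2 has invariant factor 2 > 1, so H_1 ≅ Z ⊕ Z_2.
  H_2: rank ker ∂_2 − rank ∂_3 = (18 − 18) − 0 = 0, and there is no ∂_3, so H_2 ≅ 0.

As a check, the Euler characteristic is 9 − 27 + 18 = 0, which agrees with 1 − 1 + 0 = 0.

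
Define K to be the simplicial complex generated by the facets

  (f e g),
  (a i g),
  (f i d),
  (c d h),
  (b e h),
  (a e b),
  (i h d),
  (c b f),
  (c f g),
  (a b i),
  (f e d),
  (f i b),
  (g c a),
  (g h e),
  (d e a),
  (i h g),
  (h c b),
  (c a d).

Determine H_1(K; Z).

H_1 = Z^2.

Take the total order a < b < c < d < e < f < g < h < i on the vertex set. Then K (dimension 2) consists of the simplices:

  0-simplices (9): a, b, c, d, e, f, g, h, i
  1-simplices (27): ab, ac, ad, ae, ag, ai, bc, be, bf, bh, bi, cd, cf, cg, ch, de, df, dh, di, ef, eg, eh, fg, fi, gh, gi, hi
  2-simplices (18): abe, abi, acd, acg, ade, agi, bcf, bch, beh, bfi, cdh, cfg, def, dfi, dhi, efg, egh, ghi

so the chain groups are C_0 ≅ Z^9, C_1 ≅ Z^27, C_2 ≅ Z^18.

∂_1: C_1 → C_0 maps an edge to its endpoints' difference, ∂[p,q] = q − p. For instance
  ∂df = f − d.
The resulting 9×27 matrix has rank 8, and its Smith normal form has invariant factors (1,1,1,1,1,1,1,1).

∂_2: C_2 → C_1 acts by ∂[p,q,r] = [q,r] − [p,r] + [p,q]. For instance
  ∂ghi = hi − gi + gh,
  ∂beh = eh − bh + be.
The 27×18 boundary matrix has rank 17 and Smith normal form diag(1,1,1,1,1,1,1,1,1,1,1,1,1,1,1,1,1).

From H_k ≅ ker(∂_k) / im(∂_{k+1}) we obtain:

  H_1: rank ker ∂_1 − rank ∂_2 = (27 − 8) − 17 = 2, and the invariant factors of ∂_2 are all 1, so H_1 = Z^2.

(K is a triangulation of the torus T^2.)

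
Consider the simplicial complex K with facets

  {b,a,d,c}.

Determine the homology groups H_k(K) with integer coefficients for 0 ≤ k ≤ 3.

H_0 = Z,  H_1 = 0,  H_2 = 0,  H_3 = 0.

Take the total order a < b < c < d on the vertex set. Then K (dimension 3) consists of the simplices:

  0-simplices (4): a, b, c, d
  1-simplices (6): ab, ac, ad, bc, bd, cd
  2-simplices (4): abc, abd, acd, bcd
  3-simplices (1): abcd

giving chain groups C_0 ≅ Z^4, C_1 ≅ Z^6, C_2 ≅ Z^4, C_3 ≅ Z^1.

The boundary map ∂_1: C_1 → C_0 maps an edge to its endpoints' difference, ∂[p,q] = q − p.
The 4×6 boundary matrix has rank 3 and Smith normal form diag(1,1,1).

The boundary map ∂_2: C_2 → C_1 acts by ∂[p,q,r] = [q,r] − [p,r] + [p,q]. For instance
  ∂acd = cd − ad + ac,
  ∂abc = bc − ac + ab.
The resulting 6×4 matrix has rank 3, and its Smith normal form has invariant factors (1,1,1).

The boundary map ∂_3: C_3 → C_2 sends each 3-simplex σ to the alternating sum Σ_i (−1)^i (σ with its i-th vertex removed). For instance
  ∂abcd = bcd − acd + abd − abc.
As a 4×1 matrix over Z this has rank 1, with invariant factors (1).

Computing H_k = (kernel of ∂_k) / (image of ∂_{k+1}):

  H_0: rank C_0 − rank ∂_1 = 4 − 3 = 1, and the invariant factors of ∂_1 are all 1, so H_0 ≅ Z.
  H_1: rank ker ∂_1 − rank ∂_2 = (6 − 3) − 3 = 0, and the invariant factors of ∂_2 are all 1, so H_1 ≅ 0.
  H_2: rank ker ∂_2 − rank ∂_3 = (4 − 3) − 1 = 0, and the invariant factors of ∂_3 are all 1, so H_2 ≅ 0.
  H_3: rank ker ∂_3 − rank ∂_4 = (1 − 1) − 0 = 0, and there is no ∂_4, so H_3 ≅ 0.

As a check, the Euler characteristic is 4 − 6 + 4 − 1 = 1, which agrees with 1 − 0 + 0 − 0 = 1.
(K is a triangulation of the 3-simplex.)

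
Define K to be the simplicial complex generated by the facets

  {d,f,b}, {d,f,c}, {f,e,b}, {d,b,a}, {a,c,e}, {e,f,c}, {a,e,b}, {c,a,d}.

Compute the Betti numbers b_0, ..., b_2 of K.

Fix the vertex order a < b < c < d < e < f and write every simplex with vertices in increasing order. Then dim K = 2 and the simplices of K are:

  0-simplices (6): a, b, c, d, e, f
  1-simplices (12): ab, ac, ad, ae, bd, be, bf, cd, ce, cf, df, ef
  2-simplices (8): abd, abe, acd, ace, bdf, bef, cdf, cef

so the chain groups are C_0 ≅ Z^6, C_1 ≅ Z^12, C_2 ≅ Z^8.

Boundary ∂_1: C_1 → C_0 maps an edge to its endpoints' difference, ∂[p,q] = q − p.
This gives a 6×12 integer matrix of rank 5; reducing to Smith normal form yields diagonal entries (1,1,1,1,1).

The boundary map ∂_2: C_2 → C_1 sends each 2-simplex [p,q,r] to [q,r] − [p,r] + [p,q]. For instance
  ∂bdf = df − bf + bd,
  ∂bef = ef − bf + be.
This gives a 12×8 integer matrix of rank 7; reducing to Smith normal form yields diagonal entries (1,1,1,1,1,1,1).

Now H_k = ker ∂_k / im ∂_{k+1}, so:

  H_0: rank C_0 − rank ∂_1 = 6 − 5 = 1, and the invariant factors of ∂_1 are all 1, so H_0 = Z.
  H_1: rank ker ∂_1 − rank ∂_2 = (12 − 5) − 7 = 0, and the invariant factors of ∂_2 are all 1, so H_1 = 0.
  H_2: rank ker ∂_2 − rank ∂_3 = (8 − 7) − 0 = 1, and there is no ∂_3, so H_2 = Z.

As a check, the Euler characteristic is 6 − 12 + 8 = 2, which agrees with 1 − 0 + 1 = 2.

Hence the Betti numbers are b_0 = 1, b_1 = 0, b_2 = 1.

b_0 = 1, b_1 = 0, b_2 = 1.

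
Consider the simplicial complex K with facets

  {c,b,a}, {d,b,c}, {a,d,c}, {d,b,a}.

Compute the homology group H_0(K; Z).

H_0 ≅ Z.

We work with the vertex ordering a < b < c < d. The simplices of K, each written with vertices in increasing order, are:

  0-simplices (4): a, b, c, d
  1-simplices (6): ab, ac, ad, bc, bd, cd
  2-simplices (4): abc, abd, acd, bcd

so the chain groups are C_0 ≅ Z^4, C_1 ≅ Z^6, C_2 ≅ Z^4.

The boundary map ∂_1: C_1 → C_0 sends each edge [p,q] (with p < q) to q − p.
As a 4×6 matrix over Z this has rank 3, with invariant factors (1,1,1).

∂_2: C_2 → C_1 acts by ∂[p,q,r] = [q,r] − [p,r] + [p,q]. For instance
  ∂acd = cd − ad + ac,
  ∂abd = bd − ad + ab.
The 6×4 boundary matrix has rank 3 and Smith normal form diag(1,1,1).

Computing H_k = (kernel of ∂_k) / (image of ∂_{k+1}):

  H_0: rank C_0 − rank ∂_1 = 4 − 3 = 1, and the invariant factors of ∂_1 are all 1, so H_0 ≅ Z.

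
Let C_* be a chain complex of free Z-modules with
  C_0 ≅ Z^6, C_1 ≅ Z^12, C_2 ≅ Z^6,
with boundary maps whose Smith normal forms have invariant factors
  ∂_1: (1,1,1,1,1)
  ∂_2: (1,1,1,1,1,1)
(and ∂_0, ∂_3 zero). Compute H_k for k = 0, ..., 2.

H_0 ≅ Z,  H_1 ≅ Z,  H_2 = 0.

H_0: b_0 = 6 − 0 − 5 = 1; torsion from ∂_1 factors > 1: none. So H_0 ≅ Z.
H_1: b_1 = 12 − 5 − 6 = 1; torsion from ∂_2 factors > 1: none. So H_1 ≅ Z.
H_2: b_2 = 6 − 6 − 0 = 0; torsion from ∂_3 factors > 1: none. So H_2 ≅ 0.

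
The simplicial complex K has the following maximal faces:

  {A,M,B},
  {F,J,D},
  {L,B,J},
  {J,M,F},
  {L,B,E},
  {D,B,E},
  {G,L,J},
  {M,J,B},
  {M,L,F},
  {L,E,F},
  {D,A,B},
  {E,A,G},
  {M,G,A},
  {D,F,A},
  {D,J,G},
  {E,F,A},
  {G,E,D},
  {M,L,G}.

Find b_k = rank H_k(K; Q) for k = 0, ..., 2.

b_0 = 1, b_1 = 1, b_2 = 0.

Fix the vertex order A < B < D < E < F < G < J < L < M and write every simplex with vertices in increasing order. Then dim K = 2 and the simplices of K are:

  0-simplices (9): A, B, D, E, F, G, J, L, M
  1-simplices (27): AB, AD, AE, AF, AG, AM, BD, BE, BJ, BL, BM, DE, DF, DG, DJ, EF, EG, EL, FJ, FL, FM, GJ, GL, GM, JL, JM, LM
  2-simplices (18): ABD, ABM, ADF, AEF, AEG, AGM, BDE, BEL, BJL, BJM, DEG, DFJ, DGJ, EFL, FJM, FLM, GJL, GLM

so the chain groups are C_0 ≅ Z^9, C_1 ≅ Z^27, C_2 ≅ Z^18.

Boundary ∂_1: C_1 → C_0 sends each edge [p,q] (with p < q) to q − p. For instance
  ∂FM = M − F.
This gives a 9×27 integer matrix of rank 8; reducing to Smith normal form yields diagonal entries (1,1,1,1,1,1,1,1).

∂_2: C_2 → C_1 maps a triangle to the signed sum of its edges. For instance
  ∂BJM = JM − BM + BJ,
  ∂GLM = LM − GM + GL.
This gives a 27×18 integer matrix of rank 18; reducing to Smith normal form yields diagonal entries (1,1,1,1,1,1,1,1,1,1,1,1,1,1,1,1,1,2).

From H_k ≅ ker(∂_k) / im(∂_{k+1}) we obtain:

  H_0: rank C_0 − rank ∂_1 = 9 − 8 = 1, and the invariant factors of ∂_1 are all 1, so H_0 = Z.
  H_1: rank ker ∂_1 − rank ∂_2 = (27 − 8) − 18 = 1, and ∂_2 has invariant factor 2 > 1, so H_1 = Z ⊕ Z_2.
  H_2: rank ker ∂_2 − rank ∂_3 = (18 − 18) − 0 = 0, and there is no ∂_3, so H_2 = 0.

(K is a triangulation of the Klein bottle.)

Hence the Betti numbers are b_0 = 1, b_1 = 1, b_2 = 0.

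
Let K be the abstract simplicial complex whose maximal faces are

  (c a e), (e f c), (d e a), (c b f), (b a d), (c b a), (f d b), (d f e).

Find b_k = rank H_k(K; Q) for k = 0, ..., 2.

We work with the vertex ordering a < b < c < d < e < f. The simplices of K, each written with vertices in increasing order, are:

  0-simplices (6): a, b, c, d, e, f
  1-simplices (12): ab, ac, ad, ae, bc, bd, bf, ce, cf, de, df, ef
  2-simplices (8): abc, abd, ace, ade, bcf, bdf, cef, def

Hence C_0 ≅ Z^6, C_1 ≅ Z^12, C_2 ≅ Z^8.

Boundary ∂_1: C_1 → C_0 is given by ∂[p,q] = [q] − [p].
This gives a 6×12 integer matrix of rank 5; reducing to Smith normal form yields diagonal entries (1,1,1,1,1).

∂_2: C_2 → C_1 maps a triangle to the signed sum of its edges. For instance
  ∂abc = bc − ac + ab,
  ∂bcf = cf − bf + bc.
The resulting 12×8 matrix has rank 7, and its Smith normal form has invariant factors (1,1,1,1,1,1,1).

Reading off H_k = ker ∂_k / im ∂_{k+1}:

  H_0: rank C_0 − rank ∂_1 = 6 − 5 = 1, and the invariant factors of ∂_1 are all 1, so H_0 ≅ Z.
  H_1: rank ker ∂_1 − rank ∂_2 = (12 − 5) − 7 = 0, and the invariant factors of ∂_2 are all 1, so H_1 ≅ 0.
  H_2: rank ker ∂_2 − rank ∂_3 = (8 − 7) − 0 = 1, and there is no ∂_3, so H_2 ≅ Z.

Hence the Betti numbers are b_0 = 1, b_1 = 0, b_2 = 1.

b_0 = 1, b_1 = 0, b_2 = 1.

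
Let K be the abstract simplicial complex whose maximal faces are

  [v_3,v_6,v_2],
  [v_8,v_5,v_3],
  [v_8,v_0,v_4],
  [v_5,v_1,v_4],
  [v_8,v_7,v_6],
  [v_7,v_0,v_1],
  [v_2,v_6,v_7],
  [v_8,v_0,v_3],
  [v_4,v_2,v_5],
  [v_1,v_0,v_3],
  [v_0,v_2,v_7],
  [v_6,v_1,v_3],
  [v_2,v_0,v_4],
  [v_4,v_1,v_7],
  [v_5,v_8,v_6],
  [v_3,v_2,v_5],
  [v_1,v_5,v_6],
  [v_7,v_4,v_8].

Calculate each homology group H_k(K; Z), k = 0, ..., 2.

H_0 ≅ Z,  H_1 ≅ Z × Z/2,  H_2 = 0.

Fix the vertex order v_0 < v_1 < v_2 < v_3 < v_4 < v_5 < v_6 < v_7 < v_8 and write every simplex with vertices in increasing order. Then dim K = 2 and the simplices of K are:

  0-simplices (9): [v_0], [v_1], [v_2], [v_3], [v_4], [v_5], [v_6], [v_7], [v_8]
  1-simplices (27): (27 of them)
  2-simplices (18): (18 of them)

giving chain groups C_0 ≅ Z^9, C_1 ≅ Z^27, C_2 ≅ Z^18.

The boundary map ∂_1: C_1 → C_0 is given by ∂[p,q] = [q] − [p]. For instance
  ∂[v_0,v_8] = [v_8] − [v_0].
The 9×27 boundary matrix has rank 8 and Smith normal form diag(1,1,1,1,1,1,1,1).

The boundary map ∂_2: C_2 → C_1 sends each 2-simplex [p,q,r] to [q,r] − [p,r] + [p,q]. For instance
  ∂[v_4,v_7,v_8] = [v_7,v_8] − [v_4,v_8] + [v_4,v_7],
  ∂[v_2,v_3,v_5] = [v_3,v_5] − [v_2,v_5] + [v_2,v_3].
As a 27×18 matrix over Z this has rank 18, with invariant factors (1,1,1,1,1,1,1,1,1,1,1,1,1,1,1,1,1,2).

Now H_k = ker ∂_k / im ∂_{k+1}, so:

  H_0: rank C_0 − rank ∂_1 = 9 − 8 = 1, and the invariant factors of ∂_1 are all 1, so H_0 = Z.
  H_1: rank ker ∂_1 − rank ∂_2 = (27 − 8) − 18 = 1, and ∂_2 has invariant factor 2 > 1, so H_1 = Z × Z/2.
  H_2: rank ker ∂_2 − rank ∂_3 = (18 − 18) − 0 = 0, and there is no ∂_3, so H_2 = 0.

(K is a triangulation of the Klein bottle.)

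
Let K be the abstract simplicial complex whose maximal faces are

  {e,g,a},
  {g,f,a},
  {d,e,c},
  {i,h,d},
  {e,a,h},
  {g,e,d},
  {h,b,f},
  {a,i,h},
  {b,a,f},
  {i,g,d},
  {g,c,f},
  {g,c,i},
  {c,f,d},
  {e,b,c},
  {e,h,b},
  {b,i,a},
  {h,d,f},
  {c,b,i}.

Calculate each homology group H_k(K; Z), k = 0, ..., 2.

H_0 ≅ Z,  H_1 ≅ Z ⊕ Z_2,  H_2 = 0.

K has 9 vertices, 27 edges, 18 triangles.
rank ∂_0 = 0, rank ∂_1 = 8 ⇒ b_0 = 9 − 0 − 8 = 1; all invariant factors of ∂_1 are 1 so no torsion. So H_0 = Z.
rank ∂_1 = 8, rank ∂_2 = 18 ⇒ b_1 = 27 − 8 − 18 = 1; ∂_2 has invariant factor(s) [2] giving torsion. So H_1 = Z ⊕ Z_2.
rank ∂_2 = 18, rank ∂_3 = 0 ⇒ b_2 = 18 − 18 − 0 = 0. So H_2 = 0.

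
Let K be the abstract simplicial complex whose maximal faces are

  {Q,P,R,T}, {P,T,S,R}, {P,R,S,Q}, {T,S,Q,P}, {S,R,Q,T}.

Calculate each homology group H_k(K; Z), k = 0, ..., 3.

H_0 ≅ Z,  H_1 = 0,  H_2 = 0,  H_3 ≅ Z.

Fix the vertex order P < Q < R < S < T and write every simplex with vertices in increasing order. Then dim K = 3 and the simplices of K are:

  0-simplices (5): P, Q, R, S, T
  1-simplices (10): PQ, PR, PS, PT, QR, QS, QT, RS, RT, ST
  2-simplices (10): PQR, PQS, PQT, PRS, PRT, PST, QRS, QRT, QST, RST
  3-simplices (5): PQRS, PQRT, PQST, PRST, QRST

giving chain groups C_0 ≅ Z^5, C_1 ≅ Z^10, C_2 ≅ Z^10, C_3 ≅ Z^5.

Boundary ∂_1: C_1 → C_0 is given by ∂[p,q] = [q] − [p]. For instance
  ∂RT = T − R.
The resulting 5×10 matrix has rank 4, and its Smith normal form has invariant factors (1,1,1,1).

∂_2: C_2 → C_1 acts by ∂[p,q,r] = [q,r] − [p,r] + [p,q]. For instance
  ∂PRS = RS − PS + PR,
  ∂RST = ST − RT + RS.
The resulting 10×10 matrix has rank 6, and its Smith normal form has invariant factors (1,1,1,1,1,1).

Boundary ∂_3: C_3 → C_2 sends each 3-simplex σ to the alternating sum Σ_i (−1)^i (σ with its i-th vertex removed). For instance
  ∂PQST = QST − PST + PQT − PQS,
  ∂QRST = RST − QST + QRT − QRS.
This gives a 10×5 integer matrix of rank 4; reducing to Smith normal form yields diagonal entries (1,1,1,1).

Computing H_k = (kernel of ∂_k) / (image of ∂_{k+1}):

  H_0: rank C_0 − rank ∂_1 = 5 − 4 = 1, and the invariant factors of ∂_1 are all 1, so H_0 = Z.
  H_1: rank ker ∂_1 − rank ∂_2 = (10 − 4) − 6 = 0, and the invariant factors of ∂_2 are all 1, so H_1 = 0.
  H_2: rank ker ∂_2 − rank ∂_3 = (10 − 6) − 4 = 0, and the invariant factors of ∂_3 are all 1, so H_2 = 0.
  H_3: rank ker ∂_3 − rank ∂_4 = (5 − 4) − 0 = 1, and there is no ∂_4, so H_3 = Z.

As a check, the Euler characteristic is 5 − 10 + 10 − 5 = 0, which agrees with 1 − 0 + 0 − 1 = 0.
(K is a triangulation of the 3-sphere S^3.)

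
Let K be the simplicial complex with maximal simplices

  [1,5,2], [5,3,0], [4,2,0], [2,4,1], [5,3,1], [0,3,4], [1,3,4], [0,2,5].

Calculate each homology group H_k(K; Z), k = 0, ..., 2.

K has 6 vertices, 12 edges, 8 triangles.
rank ∂_0 = 0, rank ∂_1 = 5 ⇒ b_0 = 6 − 0 − 5 = 1; all invariant factors of ∂_1 are 1 so no torsion. So H_0 = Z.
rank ∂_1 = 5, rank ∂_2 = 7 ⇒ b_1 = 12 − 5 − 7 = 0; all invariant factors of ∂_2 are 1 so no torsion. So H_1 = 0.
rank ∂_2 = 7, rank ∂_3 = 0 ⇒ b_2 = 8 − 7 − 0 = 1. So H_2 = Z.

H_0 = Z,  H_1 = 0,  H_2 = Z.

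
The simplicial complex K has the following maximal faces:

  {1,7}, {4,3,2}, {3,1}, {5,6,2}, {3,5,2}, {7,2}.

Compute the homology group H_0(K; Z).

We work with the vertex ordering 1 < 2 < 3 < 4 < 5 < 6 < 7. The simplices of K, each written with vertices in increasing order, are:

  0-simplices (7): [1], [2], [3], [4], [5], [6], [7]
  1-simplices (10): [1,3], [1,7], [2,3], [2,4], [2,5], [2,6], [2,7], [3,4], [3,5], [5,6]
  2-simplices (3): [2,3,4], [2,3,5], [2,5,6]

giving chain groups C_0 ≅ Z^7, C_1 ≅ Z^10, C_2 ≅ Z^3.

∂_1: C_1 → C_0 sends each edge [p,q] (with p < q) to q − p. For instance
  ∂[3,5] = [5] − [3].
The resulting 7×10 matrix has rank 6, and its Smith normal form has invariant factors (1,1,1,1,1,1).

∂_2: C_2 → C_1 sends each 2-simplex [p,q,r] to [q,r] − [p,r] + [p,q]. For instance
  ∂[2,3,5] = [3,5] − [2,5] + [2,3],
  ∂[2,5,6] = [5,6] − [2,6] + [2,5].
As a 10×3 matrix over Z this has rank 3, with invariant factors (1,1,1).

Computing H_k = (kernel of ∂_k) / (image of ∂_{k+1}):

  H_0: rank C_0 − rank ∂_1 = 7 − 6 = 1, and the invariant factors of ∂_1 are all 1, so H_0 ≅ Z.

H_0 = Z.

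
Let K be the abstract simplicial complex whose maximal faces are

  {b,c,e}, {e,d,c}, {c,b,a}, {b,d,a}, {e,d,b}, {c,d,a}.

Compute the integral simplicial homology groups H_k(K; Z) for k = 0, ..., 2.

H_0 = Z,  H_1 = 0,  H_2 = Z.

Fix the vertex order a < b < c < d < e and write every simplex with vertices in increasing order. Then dim K = 2 and the simplices of K are:

  0-simplices (5): a, b, c, d, e
  1-simplices (9): ab, ac, ad, bc, bd, be, cd, ce, de
  2-simplices (6): abc, abd, acd, bce, bde, cde

giving chain groups C_0 ≅ Z^5, C_1 ≅ Z^9, C_2 ≅ Z^6.

Boundary ∂_1: C_1 → C_0 is given by ∂[p,q] = [q] − [p]. For instance
  ∂be = e − b.
The resulting 5×9 matrix has rank 4, and its Smith normal form has invariant factors (1,1,1,1).

Boundary ∂_2: C_2 → C_1 maps a triangle to the signed sum of its edges. For instance
  ∂bce = ce − be + bc,
  ∂acd = cd − ad + ac.
The 9×6 boundary matrix has rank 5 and Smith normal form diag(1,1,1,1,1).

Computing H_k = (kernel of ∂_k) / (image of ∂_{k+1}):

  H_0: rank C_0 − rank ∂_1 = 5 − 4 = 1, and the invariant factors of ∂_1 are all 1, so H_0 = Z.
  H_1: rank ker ∂_1 − rank ∂_2 = (9 − 4) − 5 = 0, and the invariant factors of ∂_2 are all 1, so H_1 = 0.
  H_2: rank ker ∂_2 − rank ∂_3 = (6 − 5) − 0 = 1, and there is no ∂_3, so H_2 = Z.

(K is a triangulation of the 2-sphere S^2.)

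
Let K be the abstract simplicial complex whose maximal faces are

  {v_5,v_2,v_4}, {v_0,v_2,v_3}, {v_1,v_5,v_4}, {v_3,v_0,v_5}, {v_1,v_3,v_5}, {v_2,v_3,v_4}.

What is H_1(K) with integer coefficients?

H_1 ≅ Z.

Fix the vertex order v_0 < v_1 < v_2 < v_3 < v_4 < v_5 and write every simplex with vertices in increasing order. Then dim K = 2 and the simplices of K are:

  0-simplices (6): [v_0], [v_1], [v_2], [v_3], [v_4], [v_5]
  1-simplices (12): [v_0,v_2], [v_0,v_3], [v_0,v_5], [v_1,v_3], [v_1,v_4], [v_1,v_5], [v_2,v_3], [v_2,v_4], [v_2,v_5], [v_3,v_4], [v_3,v_5], [v_4,v_5]
  2-simplices (6): [v_0,v_2,v_3], [v_0,v_3,v_5], [v_1,v_3,v_5], [v_1,v_4,v_5], [v_2,v_3,v_4], [v_2,v_4,v_5]

Hence C_0 ≅ Z^6, C_1 ≅ Z^12, C_2 ≅ Z^6.

The boundary map ∂_1: C_1 → C_0 is given by ∂[p,q] = [q] − [p]. For instance
  ∂[v_3,v_4] = [v_4] − [v_3].
This gives a 6×12 integer matrix of rank 5; reducing to Smith normal form yields diagonal entries (1,1,1,1,1).

∂_2: C_2 → C_1 acts by ∂[p,q,r] = [q,r] − [p,r] + [p,q]. For instance
  ∂[v_2,v_3,v_4] = [v_3,v_4] − [v_2,v_4] + [v_2,v_3],
  ∂[v_0,v_2,v_3] = [v_2,v_3] − [v_0,v_3] + [v_0,v_2].
This gives a 12×6 integer matrix of rank 6; reducing to Smith normal form yields diagonal entries (1,1,1,1,1,1).

From H_k ≅ ker(∂_k) / im(∂_{k+1}) we obtain:

  H_1: rank ker ∂_1 − rank ∂_2 = (12 − 5) − 6 = 1, and the invariant factors of ∂_2 are all 1, so H_1 = Z.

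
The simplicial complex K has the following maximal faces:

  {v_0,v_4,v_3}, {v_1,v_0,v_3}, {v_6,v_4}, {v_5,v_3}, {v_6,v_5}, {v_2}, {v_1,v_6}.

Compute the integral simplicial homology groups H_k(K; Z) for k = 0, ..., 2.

H_0 = Z^2,  H_1 = Z^2,  H_2 = 0.

Order the vertices as v_0 < v_1 < v_2 < v_3 < v_4 < v_5 < v_6. Listing each simplex with vertices in this order, K has dimension 2 with simplices:

  0-simplices (7): [v_0], [v_1], [v_2], [v_3], [v_4], [v_5], [v_6]
  1-simplices (9): [v_0,v_1], [v_0,v_3], [v_0,v_4], [v_1,v_3], [v_1,v_6], [v_3,v_4], [v_3,v_5], [v_4,v_6], [v_5,v_6]
  2-simplices (2): [v_0,v_1,v_3], [v_0,v_3,v_4]

giving chain groups C_0 ≅ Z^7, C_1 ≅ Z^9, C_2 ≅ Z^2.

Boundary ∂_1: C_1 → C_0 maps an edge to its endpoints' difference, ∂[p,q] = q − p. For instance
  ∂[v_0,v_4] = [v_4] − [v_0].
As a 7×9 matrix over Z this has rank 5, with invariant factors (1,1,1,1,1).

The boundary map ∂_2: C_2 → C_1 maps a triangle to the signed sum of its edges. For instance
  ∂[v_0,v_3,v_4] = [v_3,v_4] − [v_0,v_4] + [v_0,v_3],
  ∂[v_0,v_1,v_3] = [v_1,v_3] − [v_0,v_3] + [v_0,v_1].
The resulting 9×2 matrix has rank 2, and its Smith normal form has invariant factors (1,1).

Now H_k = ker ∂_k / im ∂_{k+1}, so:

  H_0: rank C_0 − rank ∂_1 = 7 − 5 = 2, and the invariant factors of ∂_1 are all 1, so H_0 = Z^2.
  H_1: rank ker ∂_1 − rank ∂_2 = (9 − 5) − 2 = 2, and the invariant factors of ∂_2 are all 1, so H_1 = Z^2.
  H_2: rank ker ∂_2 − rank ∂_3 = (2 − 2) − 0 = 0, and there is no ∂_3, so H_2 = 0.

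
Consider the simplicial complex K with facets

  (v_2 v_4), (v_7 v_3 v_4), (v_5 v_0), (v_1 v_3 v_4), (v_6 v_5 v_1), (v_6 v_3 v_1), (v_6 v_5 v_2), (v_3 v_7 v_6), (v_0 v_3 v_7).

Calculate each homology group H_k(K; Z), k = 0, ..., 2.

H_0 = Z,  H_1 = Z^2,  H_2 = 0.

Order the vertices as v_0 < v_1 < v_2 < v_3 < v_4 < v_5 < v_6 < v_7. Listing each simplex with vertices in this order, K has dimension 2 with simplices:

  0-simplices (8): [v_0], [v_1], [v_2], [v_3], [v_4], [v_5], [v_6], [v_7]
  1-simplices (16): (16 of them)
  2-simplices (7): [v_0,v_3,v_7], [v_1,v_3,v_4], [v_1,v_3,v_6], [v_1,v_5,v_6], [v_2,v_5,v_6], [v_3,v_4,v_7], [v_3,v_6,v_7]

Hence C_0 ≅ Z^8, C_1 ≅ Z^16, C_2 ≅ Z^7.

The boundary map ∂_1: C_1 → C_0 maps an edge to its endpoints' difference, ∂[p,q] = q − p. For instance
  ∂[v_2,v_6] = [v_6] − [v_2].
The 8×16 boundary matrix has rank 7 and Smith normal form diag(1,1,1,1,1,1,1).

Boundary ∂_2: C_2 → C_1 sends each 2-simplex [p,q,r] to [q,r] − [p,r] + [p,q]. For instance
  ∂[v_1,v_5,v_6] = [v_5,v_6] − [v_1,v_6] + [v_1,v_5],
  ∂[v_0,v_3,v_7] = [v_3,v_7] − [v_0,v_7] + [v_0,v_3].
As a 16×7 matrix over Z this has rank 7, with invariant factors (1,1,1,1,1,1,1).

Now H_k = ker ∂_k / im ∂_{k+1}, so:

  H_0: rank C_0 − rank ∂_1 = 8 − 7 = 1, and the invariant factors of ∂_1 are all 1, so H_0 ≅ Z.
  H_1: rank ker ∂_1 − rank ∂_2 = (16 − 7) − 7 = 2, and the invariant factors of ∂_2 are all 1, so H_1 ≅ Z^2.
  H_2: rank ker ∂_2 − rank ∂_3 = (7 − 7) − 0 = 0, and there is no ∂_3, so H_2 ≅ 0.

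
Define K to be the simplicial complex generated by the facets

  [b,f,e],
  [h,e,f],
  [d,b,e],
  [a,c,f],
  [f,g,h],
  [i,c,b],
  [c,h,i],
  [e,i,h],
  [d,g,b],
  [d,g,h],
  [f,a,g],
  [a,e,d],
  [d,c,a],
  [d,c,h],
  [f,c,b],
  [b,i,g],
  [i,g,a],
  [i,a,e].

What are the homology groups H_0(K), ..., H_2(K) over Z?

We work with the vertex ordering a < b < c < d < e < f < g < h < i. The simplices of K, each written with vertices in increasing order, are:

  0-simplices (9): a, b, c, d, e, f, g, h, i
  1-simplices (27): ac, ad, ae, af, ag, ai, bc, bd, be, bf, bg, bi, cd, cf, ch, ci, de, dg, dh, ef, eh, ei, fg, fh, gh, gi, hi
  2-simplices (18): acd, acf, ade, aei, afg, agi, bcf, bci, bde, bdg, bef, bgi, cdh, chi, dgh, efh, ehi, fgh

giving chain groups C_0 ≅ Z^9, C_1 ≅ Z^27, C_2 ≅ Z^18.

Boundary ∂_1: C_1 → C_0 is given by ∂[p,q] = [q] − [p]. For instance
  ∂dg = g − d.
The 9×27 boundary matrix has rank 8 and Smith normal form diag(1,1,1,1,1,1,1,1).

∂_2: C_2 → C_1 acts by ∂[p,q,r] = [q,r] − [p,r] + [p,q]. For instance
  ∂bde = de − be + bd,
  ∂bci = ci − bi + bc.
This gives a 27×18 integer matrix of rank 17; reducing to Smith normal form yields diagonal entries (1,1,1,1,1,1,1,1,1,1,1,1,1,1,1,1,1).

Computing H_k = (kernel of ∂_k) / (image of ∂_{k+1}):

  H_0: rank C_0 − rank ∂_1 = 9 − 8 = 1, and the invariant factors of ∂_1 are all 1, so H_0 ≅ Z.
  H_1: rank ker ∂_1 − rank ∂_2 = (27 − 8) − 17 = 2, and the invariant factors of ∂_2 are all 1, so H_1 ≅ Z^2.
  H_2: rank ker ∂_2 − rank ∂_3 = (18 − 17) − 0 = 1, and there is no ∂_3, so H_2 ≅ Z.

As a check, the Euler characteristic is 9 − 27 + 18 = 0, which agrees with 1 − 2 + 1 = 0.
(K is a triangulation of the torus T^2.)

H_0 ≅ Z,  H_1 ≅ Z^2,  H_2 ≅ Z.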